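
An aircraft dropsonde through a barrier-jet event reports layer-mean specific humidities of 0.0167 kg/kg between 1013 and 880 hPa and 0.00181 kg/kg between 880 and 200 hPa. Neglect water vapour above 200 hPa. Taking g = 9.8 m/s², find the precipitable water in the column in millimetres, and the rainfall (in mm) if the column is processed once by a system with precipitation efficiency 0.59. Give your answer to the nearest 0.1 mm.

Precipitable water is the column-integrated vapour mass per unit area: PW = (1/g) Σ q̄ Δp, with q in kg/kg and Δp in Pa (1 kg/m² of water = 1 mm).
Layer 1013–880 hPa: Δp = 133 hPa = 13300 Pa, q̄ = 0.0167 kg/kg → 0.0167 × 13300 / 9.8 = 22.66 mm
Layer 880–200 hPa: Δp = 680 hPa = 68000 Pa, q̄ = 0.00181 kg/kg → 0.00181 × 68000 / 9.8 = 12.56 mm
PW = 22.66 + 12.56 = 35.22 ≈ 35.2 mm.
Rainfall = ε × PW = 0.59 × 35.2 = 20.8 mm.

PW ≈ 35.2 mm; rainfall ≈ 20.8 mm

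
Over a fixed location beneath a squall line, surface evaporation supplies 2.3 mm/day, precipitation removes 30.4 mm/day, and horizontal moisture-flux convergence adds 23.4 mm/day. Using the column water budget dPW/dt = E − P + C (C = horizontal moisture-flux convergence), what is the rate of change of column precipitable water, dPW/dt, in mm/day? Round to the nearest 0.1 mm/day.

dPW/dt = E − P + C = 2.3 − 30.4 + (23.4) = -4.7 mm/day.

dPW/dt ≈ -4.7 mm/day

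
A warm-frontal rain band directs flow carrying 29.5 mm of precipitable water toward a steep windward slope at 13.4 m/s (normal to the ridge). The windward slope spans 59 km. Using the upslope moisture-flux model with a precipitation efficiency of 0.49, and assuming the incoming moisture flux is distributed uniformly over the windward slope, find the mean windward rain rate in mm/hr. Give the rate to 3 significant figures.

R ≈ 11.8 mm/hr

Incoming column moisture flux per unit ridge length: F = V × PW = 13.4 × 29.5 = 395.3 mm·m/s.
Spread over the 59 km slope with efficiency ε = 0.49: R = ε·F/W = 0.49 × 395.3 / 59000 m = 3.283e-03 mm/s.
R = 3.283e-03 × 3600 = 11.8 mm/hr.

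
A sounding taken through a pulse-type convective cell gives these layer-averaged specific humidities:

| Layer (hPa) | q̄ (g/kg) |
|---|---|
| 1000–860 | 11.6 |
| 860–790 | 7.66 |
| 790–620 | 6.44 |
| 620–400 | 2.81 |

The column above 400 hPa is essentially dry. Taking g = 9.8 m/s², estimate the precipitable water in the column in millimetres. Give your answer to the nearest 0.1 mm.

Precipitable water is the column-integrated vapour mass per unit area: PW = (1/g) Σ q̄ Δp, with q in kg/kg and Δp in Pa (1 kg/m² of water = 1 mm).
Layer 1000–860 hPa: Δp = 140 hPa = 14000 Pa, q̄ = 0.0116 kg/kg → 0.0116 × 14000 / 9.8 = 16.57 mm
Layer 860–790 hPa: Δp = 70 hPa = 7000 Pa, q̄ = 0.00766 kg/kg → 0.00766 × 7000 / 9.8 = 5.47 mm
Layer 790–620 hPa: Δp = 170 hPa = 17000 Pa, q̄ = 0.00644 kg/kg → 0.00644 × 17000 / 9.8 = 11.17 mm
Layer 620–400 hPa: Δp = 220 hPa = 22000 Pa, q̄ = 0.00281 kg/kg → 0.00281 × 22000 / 9.8 = 6.31 mm
PW = 16.57 + 5.47 + 11.17 + 6.31 = 39.52 ≈ 39.5 mm.

PW ≈ 39.5 mm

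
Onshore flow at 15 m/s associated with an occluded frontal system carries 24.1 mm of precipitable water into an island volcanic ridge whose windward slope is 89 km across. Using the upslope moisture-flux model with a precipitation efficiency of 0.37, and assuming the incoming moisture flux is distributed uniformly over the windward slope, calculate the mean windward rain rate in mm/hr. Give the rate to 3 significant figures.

R ≈ 5.41 mm/hr

Incoming column moisture flux per unit ridge length: F = V × PW = 15 × 24.1 = 361.5 mm·m/s.
Spread over the 89 km slope with efficiency ε = 0.37: R = ε·F/W = 0.37 × 361.5 / 89000 m = 1.503e-03 mm/s.
R = 1.503e-03 × 3600 = 5.41 mm/hr.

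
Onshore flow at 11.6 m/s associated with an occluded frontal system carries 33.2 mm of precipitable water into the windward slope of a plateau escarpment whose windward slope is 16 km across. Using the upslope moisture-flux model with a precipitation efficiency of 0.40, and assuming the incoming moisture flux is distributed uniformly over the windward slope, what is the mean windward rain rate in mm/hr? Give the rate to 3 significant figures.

R ≈ 34.7 mm/hr

Incoming column moisture flux per unit ridge length: F = V × PW = 11.6 × 33.2 = 385.12 mm·m/s.
Spread over the 16 km slope with efficiency ε = 0.40: R = ε·F/W = 0.40 × 385.12 / 16000 m = 9.628e-03 mm/s.
R = 9.628e-03 × 3600 = 34.7 mm/hr.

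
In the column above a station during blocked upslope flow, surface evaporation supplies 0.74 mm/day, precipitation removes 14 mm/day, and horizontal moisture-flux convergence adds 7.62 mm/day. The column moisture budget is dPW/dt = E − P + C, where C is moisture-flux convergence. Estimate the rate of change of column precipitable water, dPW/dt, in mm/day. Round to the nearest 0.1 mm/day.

dPW/dt = E − P + C = 0.74 − 14 + (7.62) = -5.6 mm/day.

dPW/dt ≈ -5.6 mm/day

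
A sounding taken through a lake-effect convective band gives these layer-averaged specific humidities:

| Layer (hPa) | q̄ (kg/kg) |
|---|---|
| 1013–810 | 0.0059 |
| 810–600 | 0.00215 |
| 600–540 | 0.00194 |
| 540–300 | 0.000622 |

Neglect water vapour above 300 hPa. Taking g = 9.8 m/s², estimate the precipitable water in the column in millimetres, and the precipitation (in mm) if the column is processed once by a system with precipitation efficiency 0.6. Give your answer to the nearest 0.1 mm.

Precipitable water is the column-integrated vapour mass per unit area: PW = (1/g) Σ q̄ Δp, with q in kg/kg and Δp in Pa (1 kg/m² of water = 1 mm).
Layer 1013–810 hPa: Δp = 203 hPa = 20300 Pa, q̄ = 0.0059 kg/kg → 0.0059 × 20300 / 9.8 = 12.22 mm
Layer 810–600 hPa: Δp = 210 hPa = 21000 Pa, q̄ = 0.00215 kg/kg → 0.00215 × 21000 / 9.8 = 4.61 mm
Layer 600–540 hPa: Δp = 60 hPa = 6000 Pa, q̄ = 0.00194 kg/kg → 0.00194 × 6000 / 9.8 = 1.19 mm
Layer 540–300 hPa: Δp = 240 hPa = 24000 Pa, q̄ = 0.000622 kg/kg → 0.000622 × 24000 / 9.8 = 1.52 mm
PW = 12.22 + 4.61 + 1.19 + 1.52 = 19.54 ≈ 19.5 mm.
Precipitation = ε × PW = 0.6 × 19.5 = 11.7 mm.

PW ≈ 19.5 mm; precipitation ≈ 11.7 mm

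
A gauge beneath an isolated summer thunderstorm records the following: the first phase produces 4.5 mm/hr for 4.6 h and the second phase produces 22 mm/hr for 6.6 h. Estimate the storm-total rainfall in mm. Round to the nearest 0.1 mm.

Total = Σ Rᵢ Δtᵢ = 4.5 × 4.6 + 22 × 6.6
      = 20.7 + 145.2 = 165.9 mm.

total ≈ 165.9 mm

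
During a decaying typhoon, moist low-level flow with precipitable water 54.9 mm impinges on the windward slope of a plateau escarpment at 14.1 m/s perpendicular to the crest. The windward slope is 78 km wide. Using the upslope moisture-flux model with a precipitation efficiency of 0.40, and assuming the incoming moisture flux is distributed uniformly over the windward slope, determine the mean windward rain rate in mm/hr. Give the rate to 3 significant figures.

Incoming column moisture flux per unit ridge length: F = V × PW = 14.1 × 54.9 = 774.09 mm·m/s.
Spread over the 78 km slope with efficiency ε = 0.40: R = ε·F/W = 0.40 × 774.09 / 78000 m = 3.970e-03 mm/s.
R = 3.970e-03 × 3600 = 14.3 mm/hr.

R ≈ 14.3 mm/hr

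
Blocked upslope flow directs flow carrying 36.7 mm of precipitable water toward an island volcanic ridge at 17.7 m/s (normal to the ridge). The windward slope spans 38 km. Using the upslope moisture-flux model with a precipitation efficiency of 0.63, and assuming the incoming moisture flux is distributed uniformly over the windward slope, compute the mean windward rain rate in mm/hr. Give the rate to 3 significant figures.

Incoming column moisture flux per unit ridge length: F = V × PW = 17.7 × 36.7 = 649.59 mm·m/s.
Spread over the 38 km slope with efficiency ε = 0.63: R = ε·F/W = 0.63 × 649.59 / 38000 m = 1.077e-02 mm/s.
R = 1.077e-02 × 3600 = 38.8 mm/hr.

R ≈ 38.8 mm/hr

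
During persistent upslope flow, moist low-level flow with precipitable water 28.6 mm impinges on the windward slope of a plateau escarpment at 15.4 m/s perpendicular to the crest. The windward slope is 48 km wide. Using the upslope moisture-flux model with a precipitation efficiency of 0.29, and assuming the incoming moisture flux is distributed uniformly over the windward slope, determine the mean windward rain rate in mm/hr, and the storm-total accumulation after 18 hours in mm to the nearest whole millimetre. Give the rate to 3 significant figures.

Incoming column moisture flux per unit ridge length: F = V × PW = 15.4 × 28.6 = 440.44 mm·m/s.
Spread over the 48 km slope with efficiency ε = 0.29: R = ε·F/W = 0.29 × 440.44 / 48000 m = 2.661e-03 mm/s.
R = 2.661e-03 × 3600 = 9.58 mm/hr.
Over 18 h: total = 9.58 × 18 = 172.44 ≈ 172 mm.

R ≈ 9.58 mm/hr; total ≈ 172 mm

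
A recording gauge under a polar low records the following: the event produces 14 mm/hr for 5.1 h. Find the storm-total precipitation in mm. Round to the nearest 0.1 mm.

Total = Σ Rᵢ Δtᵢ = 14 × 5.1
      = 71.4 = 71.4 mm.

total ≈ 71.4 mm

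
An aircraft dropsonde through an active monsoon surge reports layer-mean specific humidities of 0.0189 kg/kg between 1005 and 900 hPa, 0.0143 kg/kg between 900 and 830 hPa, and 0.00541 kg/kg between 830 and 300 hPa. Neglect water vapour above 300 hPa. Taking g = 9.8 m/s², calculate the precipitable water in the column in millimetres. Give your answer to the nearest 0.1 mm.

Precipitable water is the column-integrated vapour mass per unit area: PW = (1/g) Σ q̄ Δp, with q in kg/kg and Δp in Pa (1 kg/m² of water = 1 mm).
Layer 1005–900 hPa: Δp = 105 hPa = 10500 Pa, q̄ = 0.0189 kg/kg → 0.0189 × 10500 / 9.8 = 20.25 mm
Layer 900–830 hPa: Δp = 70 hPa = 7000 Pa, q̄ = 0.0143 kg/kg → 0.0143 × 7000 / 9.8 = 10.21 mm
Layer 830–300 hPa: Δp = 530 hPa = 53000 Pa, q̄ = 0.00541 kg/kg → 0.00541 × 53000 / 9.8 = 29.26 mm
PW = 20.25 + 10.21 + 29.26 = 59.72 ≈ 59.7 mm.

PW ≈ 59.7 mm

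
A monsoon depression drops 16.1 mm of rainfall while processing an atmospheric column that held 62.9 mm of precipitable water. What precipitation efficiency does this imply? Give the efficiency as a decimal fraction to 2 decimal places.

ε = rainfall / PW = 16.1 / 62.9 = 0.26.

ε ≈ 0.26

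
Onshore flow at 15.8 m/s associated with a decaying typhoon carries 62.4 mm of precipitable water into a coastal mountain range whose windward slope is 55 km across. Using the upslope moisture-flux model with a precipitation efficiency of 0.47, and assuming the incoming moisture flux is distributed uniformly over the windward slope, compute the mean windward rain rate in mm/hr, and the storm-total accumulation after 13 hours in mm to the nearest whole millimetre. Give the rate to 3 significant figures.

Incoming column moisture flux per unit ridge length: F = V × PW = 15.8 × 62.4 = 985.92 mm·m/s.
Spread over the 55 km slope with efficiency ε = 0.47: R = ε·F/W = 0.47 × 985.92 / 55000 m = 8.425e-03 mm/s.
R = 8.425e-03 × 3600 = 30.3 mm/hr.
Over 13 h: total = 30.3 × 13 = 393.9 ≈ 394 mm.

R ≈ 30.3 mm/hr; total ≈ 394 mm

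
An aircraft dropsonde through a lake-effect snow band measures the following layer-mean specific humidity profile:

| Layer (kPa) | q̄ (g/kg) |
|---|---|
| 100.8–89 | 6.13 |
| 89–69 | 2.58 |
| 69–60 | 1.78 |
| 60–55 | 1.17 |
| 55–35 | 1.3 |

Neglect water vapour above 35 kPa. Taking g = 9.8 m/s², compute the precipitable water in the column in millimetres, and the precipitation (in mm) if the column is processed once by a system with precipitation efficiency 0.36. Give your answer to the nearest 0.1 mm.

Precipitable water is the column-integrated vapour mass per unit area: PW = (1/g) Σ q̄ Δp, with q in kg/kg and Δp in Pa (1 kg/m² of water = 1 mm).
Layer 100.8–89 kPa: Δp = 118 hPa = 11800 Pa, q̄ = 0.00613 kg/kg → 0.00613 × 11800 / 9.8 = 7.38 mm
Layer 89–69 kPa: Δp = 200 hPa = 20000 Pa, q̄ = 0.00258 kg/kg → 0.00258 × 20000 / 9.8 = 5.27 mm
Layer 69–60 kPa: Δp = 90 hPa = 9000 Pa, q̄ = 0.00178 kg/kg → 0.00178 × 9000 / 9.8 = 1.63 mm
Layer 60–55 kPa: Δp = 50 hPa = 5000 Pa, q̄ = 0.00117 kg/kg → 0.00117 × 5000 / 9.8 = 0.60 mm
Layer 55–35 kPa: Δp = 200 hPa = 20000 Pa, q̄ = 0.0013 kg/kg → 0.0013 × 20000 / 9.8 = 2.65 mm
PW = 7.38 + 5.27 + 1.63 + 0.60 + 2.65 = 17.53 ≈ 17.5 mm.
Precipitation = ε × PW = 0.36 × 17.5 = 6.3 mm.

PW ≈ 17.5 mm; precipitation ≈ 6.3 mm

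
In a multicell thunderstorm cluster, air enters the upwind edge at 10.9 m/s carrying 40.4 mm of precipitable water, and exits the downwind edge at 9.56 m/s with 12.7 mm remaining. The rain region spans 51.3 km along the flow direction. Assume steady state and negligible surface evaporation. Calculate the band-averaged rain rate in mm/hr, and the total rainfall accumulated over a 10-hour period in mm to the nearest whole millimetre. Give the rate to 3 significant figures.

Column moisture flux per unit crosswind length is F = V × PW.
Inflow: F_in = 10.9 × 40.4 = 440.36 mm·m/s
Outflow: F_out = 9.56 × 12.7 = 121.412 mm·m/s
Steady-state rate R = (F_in − F_out)/L = (440.36 − 121.412) / 51300 m = 6.217e-03 mm/s.
R = 6.217e-03 × 3600 = 22.4 mm/hr.
Over 10 h: total = 22.4 × 10 = 224 mm.

R ≈ 22.4 mm/hr; total ≈ 224 mm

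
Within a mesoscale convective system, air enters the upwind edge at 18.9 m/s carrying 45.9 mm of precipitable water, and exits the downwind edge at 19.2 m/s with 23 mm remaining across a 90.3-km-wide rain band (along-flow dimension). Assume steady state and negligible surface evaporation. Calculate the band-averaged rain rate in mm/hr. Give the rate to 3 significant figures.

Column moisture flux per unit crosswind length is F = V × PW.
Inflow: F_in = 18.9 × 45.9 = 867.51 mm·m/s
Outflow: F_out = 19.2 × 23 = 441.6 mm·m/s
Steady-state rate R = (F_in − F_out)/L = (867.51 − 441.6) / 90300 m = 4.717e-03 mm/s.
R = 4.717e-03 × 3600 = 17.0 mm/hr.

R ≈ 17.0 mm/hr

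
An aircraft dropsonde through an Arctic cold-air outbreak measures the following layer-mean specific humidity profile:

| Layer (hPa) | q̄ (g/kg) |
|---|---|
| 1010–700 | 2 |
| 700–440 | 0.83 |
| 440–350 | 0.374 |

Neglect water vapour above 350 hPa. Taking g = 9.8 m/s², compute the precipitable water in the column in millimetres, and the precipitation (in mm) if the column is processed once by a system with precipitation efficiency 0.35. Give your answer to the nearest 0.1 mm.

Precipitable water is the column-integrated vapour mass per unit area: PW = (1/g) Σ q̄ Δp, with q in kg/kg and Δp in Pa (1 kg/m² of water = 1 mm).
Layer 1010–700 hPa: Δp = 310 hPa = 31000 Pa, q̄ = 0.002 kg/kg → 0.002 × 31000 / 9.8 = 6.33 mm
Layer 700–440 hPa: Δp = 260 hPa = 26000 Pa, q̄ = 0.00083 kg/kg → 0.00083 × 26000 / 9.8 = 2.20 mm
Layer 440–350 hPa: Δp = 90 hPa = 9000 Pa, q̄ = 0.000374 kg/kg → 0.000374 × 9000 / 9.8 = 0.34 mm
PW = 6.33 + 2.20 + 0.34 = 8.87 ≈ 8.9 mm.
Precipitation = ε × PW = 0.35 × 8.9 = 3.1 mm.

PW ≈ 8.9 mm; precipitation ≈ 3.1 mm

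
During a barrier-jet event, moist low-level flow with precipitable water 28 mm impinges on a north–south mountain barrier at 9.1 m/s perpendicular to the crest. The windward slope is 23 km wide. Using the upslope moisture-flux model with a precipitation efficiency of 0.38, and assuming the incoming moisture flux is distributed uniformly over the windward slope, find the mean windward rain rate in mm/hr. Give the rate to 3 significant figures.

R ≈ 15.2 mm/hr

Incoming column moisture flux per unit ridge length: F = V × PW = 9.1 × 28 = 254.8 mm·m/s.
Spread over the 23 km slope with efficiency ε = 0.38: R = ε·F/W = 0.38 × 254.8 / 23000 m = 4.210e-03 mm/s.
R = 4.210e-03 × 3600 = 15.2 mm/hr.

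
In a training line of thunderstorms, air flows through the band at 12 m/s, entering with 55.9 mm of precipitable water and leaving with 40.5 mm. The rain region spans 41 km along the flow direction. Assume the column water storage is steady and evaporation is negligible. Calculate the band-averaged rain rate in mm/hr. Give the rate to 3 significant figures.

R ≈ 16.2 mm/hr

Column moisture flux per unit crosswind length is F = V × PW.
Inflow: F_in = 12 × 55.9 = 670.8 mm·m/s
Outflow: F_out = 12 × 40.5 = 486 mm·m/s
Steady-state rate R = (F_in − F_out)/L = (670.8 − 486) / 41000 m = 4.507e-03 mm/s.
R = 4.507e-03 × 3600 = 16.2 mm/hr.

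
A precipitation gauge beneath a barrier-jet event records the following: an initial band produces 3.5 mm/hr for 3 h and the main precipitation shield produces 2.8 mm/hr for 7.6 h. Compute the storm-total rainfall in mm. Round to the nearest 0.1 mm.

total ≈ 31.8 mm

Total = Σ Rᵢ Δtᵢ = 3.5 × 3 + 2.8 × 7.6
      = 10.5 + 21.28 = 31.8 mm.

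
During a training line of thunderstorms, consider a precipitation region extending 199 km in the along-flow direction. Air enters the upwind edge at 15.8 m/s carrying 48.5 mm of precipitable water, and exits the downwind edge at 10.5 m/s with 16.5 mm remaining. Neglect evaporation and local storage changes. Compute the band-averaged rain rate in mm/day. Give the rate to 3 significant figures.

Column moisture flux per unit crosswind length is F = V × PW.
Inflow: F_in = 15.8 × 48.5 = 766.3 mm·m/s
Outflow: F_out = 10.5 × 16.5 = 173.25 mm·m/s
Steady-state rate R = (F_in − F_out)/L = (766.3 − 173.25) / 199000 m = 2.980e-03 mm/s.
R = 2.980e-03 × 3600 × 24 = 257 mm/day.

R ≈ 257 mm/day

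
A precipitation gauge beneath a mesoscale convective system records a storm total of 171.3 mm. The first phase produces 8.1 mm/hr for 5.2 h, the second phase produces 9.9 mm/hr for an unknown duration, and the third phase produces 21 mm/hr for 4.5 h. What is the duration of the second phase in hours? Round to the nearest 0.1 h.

duration ≈ 3.5 h

Known phases: 8.1 × 5.2 + 21 × 4.5 = 42.12 + 94.5 = 136.62 mm.
Remaining depth = 171.3 − 136.62 = 34.68 mm.
Duration = 34.68 / 9.9 = 3.5 h.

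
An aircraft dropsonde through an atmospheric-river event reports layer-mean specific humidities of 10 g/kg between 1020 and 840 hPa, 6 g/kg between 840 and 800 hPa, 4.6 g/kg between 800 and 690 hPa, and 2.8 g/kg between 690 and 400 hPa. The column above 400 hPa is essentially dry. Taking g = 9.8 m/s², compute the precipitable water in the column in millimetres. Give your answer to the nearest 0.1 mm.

PW ≈ 34.3 mm

Precipitable water is the column-integrated vapour mass per unit area: PW = (1/g) Σ q̄ Δp, with q in kg/kg and Δp in Pa (1 kg/m² of water = 1 mm).
Layer 1020–840 hPa: Δp = 180 hPa = 18000 Pa, q̄ = 0.01 kg/kg → 0.01 × 18000 / 9.8 = 18.37 mm
Layer 840–800 hPa: Δp = 40 hPa = 4000 Pa, q̄ = 0.006 kg/kg → 0.006 × 4000 / 9.8 = 2.45 mm
Layer 800–690 hPa: Δp = 110 hPa = 11000 Pa, q̄ = 0.0046 kg/kg → 0.0046 × 11000 / 9.8 = 5.16 mm
Layer 690–400 hPa: Δp = 290 hPa = 29000 Pa, q̄ = 0.0028 kg/kg → 0.0028 × 29000 / 9.8 = 8.29 mm
PW = 18.37 + 2.45 + 5.16 + 8.29 = 34.27 ≈ 34.3 mm.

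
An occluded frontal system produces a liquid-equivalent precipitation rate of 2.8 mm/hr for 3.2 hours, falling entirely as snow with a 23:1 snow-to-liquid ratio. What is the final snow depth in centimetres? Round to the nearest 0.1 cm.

Liquid-equivalent depth = 2.8 × 3.2 = 8.96 mm.
Snow depth = 8.96 mm × 23 = 206.08 mm = 20.6 cm.

snow depth ≈ 20.6 cm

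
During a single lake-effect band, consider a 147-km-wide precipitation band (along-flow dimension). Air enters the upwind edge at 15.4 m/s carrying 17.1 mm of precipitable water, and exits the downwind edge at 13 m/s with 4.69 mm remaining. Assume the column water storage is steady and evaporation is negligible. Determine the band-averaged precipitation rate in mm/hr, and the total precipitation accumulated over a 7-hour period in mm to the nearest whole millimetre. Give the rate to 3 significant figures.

Column moisture flux per unit crosswind length is F = V × PW.
Inflow: F_in = 15.4 × 17.1 = 263.34 mm·m/s
Outflow: F_out = 13 × 4.69 = 60.97 mm·m/s
Steady-state rate R = (F_in − F_out)/L = (263.34 − 60.97) / 147000 m = 1.377e-03 mm/s.
R = 1.377e-03 × 3600 = 4.96 mm/hr.
Over 7 h: total = 4.96 × 7 = 34.72 ≈ 35 mm.

R ≈ 4.96 mm/hr; total ≈ 35 mm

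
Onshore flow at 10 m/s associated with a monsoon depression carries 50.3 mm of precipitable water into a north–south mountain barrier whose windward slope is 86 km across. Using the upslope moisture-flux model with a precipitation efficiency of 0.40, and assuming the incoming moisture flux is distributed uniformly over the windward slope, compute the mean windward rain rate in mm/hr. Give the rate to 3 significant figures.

R ≈ 8.42 mm/hr

Incoming column moisture flux per unit ridge length: F = V × PW = 10 × 50.3 = 503 mm·m/s.
Spread over the 86 km slope with efficiency ε = 0.40: R = ε·F/W = 0.40 × 503 / 86000 m = 2.340e-03 mm/s.
R = 2.340e-03 × 3600 = 8.42 mm/hr.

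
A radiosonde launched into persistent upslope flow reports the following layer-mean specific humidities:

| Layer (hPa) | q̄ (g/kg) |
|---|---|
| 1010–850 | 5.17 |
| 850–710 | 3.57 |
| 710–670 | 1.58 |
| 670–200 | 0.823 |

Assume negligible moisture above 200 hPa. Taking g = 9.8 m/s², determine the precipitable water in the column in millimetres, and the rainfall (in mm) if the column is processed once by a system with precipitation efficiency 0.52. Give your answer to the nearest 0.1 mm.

PW ≈ 18.1 mm; rainfall ≈ 9.4 mm

Precipitable water is the column-integrated vapour mass per unit area: PW = (1/g) Σ q̄ Δp, with q in kg/kg and Δp in Pa (1 kg/m² of water = 1 mm).
Layer 1010–850 hPa: Δp = 160 hPa = 16000 Pa, q̄ = 0.00517 kg/kg → 0.00517 × 16000 / 9.8 = 8.44 mm
Layer 850–710 hPa: Δp = 140 hPa = 14000 Pa, q̄ = 0.00357 kg/kg → 0.00357 × 14000 / 9.8 = 5.10 mm
Layer 710–670 hPa: Δp = 40 hPa = 4000 Pa, q̄ = 0.00158 kg/kg → 0.00158 × 4000 / 9.8 = 0.64 mm
Layer 670–200 hPa: Δp = 470 hPa = 47000 Pa, q̄ = 0.000823 kg/kg → 0.000823 × 47000 / 9.8 = 3.95 mm
PW = 8.44 + 5.10 + 0.64 + 3.95 = 18.13 ≈ 18.1 mm.
Rainfall = ε × PW = 0.52 × 18.1 = 9.4 mm.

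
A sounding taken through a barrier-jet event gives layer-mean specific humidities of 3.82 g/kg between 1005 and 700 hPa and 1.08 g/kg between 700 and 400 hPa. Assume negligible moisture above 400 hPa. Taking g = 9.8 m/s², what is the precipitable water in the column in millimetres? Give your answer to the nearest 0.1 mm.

PW ≈ 15.2 mm

Precipitable water is the column-integrated vapour mass per unit area: PW = (1/g) Σ q̄ Δp, with q in kg/kg and Δp in Pa (1 kg/m² of water = 1 mm).
Layer 1005–700 hPa: Δp = 305 hPa = 30500 Pa, q̄ = 0.00382 kg/kg → 0.00382 × 30500 / 9.8 = 11.89 mm
Layer 700–400 hPa: Δp = 300 hPa = 30000 Pa, q̄ = 0.00108 kg/kg → 0.00108 × 30000 / 9.8 = 3.31 mm
PW = 11.89 + 3.31 = 15.20 ≈ 15.2 mm.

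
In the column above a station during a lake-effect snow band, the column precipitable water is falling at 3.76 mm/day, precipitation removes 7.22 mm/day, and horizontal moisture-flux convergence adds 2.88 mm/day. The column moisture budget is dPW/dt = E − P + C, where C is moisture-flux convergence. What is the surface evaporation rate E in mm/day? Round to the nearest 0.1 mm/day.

dPW/dt = -3.76 mm/day.
E = dPW/dt + P − C = (-3.76) + 7.22 − (2.88) = 0.6 mm/day.

E ≈ 0.6 mm/day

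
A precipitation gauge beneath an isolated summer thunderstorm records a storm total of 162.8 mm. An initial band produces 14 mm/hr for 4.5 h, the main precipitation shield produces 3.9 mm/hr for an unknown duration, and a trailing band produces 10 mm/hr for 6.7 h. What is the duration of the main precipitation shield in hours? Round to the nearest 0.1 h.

duration ≈ 8.4 h

Known phases: 14 × 4.5 + 10 × 6.7 = 63 + 67 = 130 mm.
Remaining depth = 162.8 − 130 = 32.8 mm.
Duration = 32.8 / 3.9 = 8.4 h.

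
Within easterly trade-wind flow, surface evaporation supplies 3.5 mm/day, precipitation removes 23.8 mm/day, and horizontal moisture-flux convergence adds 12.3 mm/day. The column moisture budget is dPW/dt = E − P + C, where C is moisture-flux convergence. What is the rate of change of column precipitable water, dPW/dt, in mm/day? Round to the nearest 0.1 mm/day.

dPW/dt = E − P + C = 3.5 − 23.8 + (12.3) = -8.0 mm/day.

dPW/dt ≈ -8.0 mm/day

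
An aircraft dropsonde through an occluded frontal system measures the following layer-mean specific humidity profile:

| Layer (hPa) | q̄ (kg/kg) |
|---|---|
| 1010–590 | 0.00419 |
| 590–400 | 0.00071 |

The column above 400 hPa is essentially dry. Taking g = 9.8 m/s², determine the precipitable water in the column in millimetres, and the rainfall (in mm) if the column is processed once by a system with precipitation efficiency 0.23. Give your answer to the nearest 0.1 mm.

PW ≈ 19.3 mm; rainfall ≈ 4.4 mm

Precipitable water is the column-integrated vapour mass per unit area: PW = (1/g) Σ q̄ Δp, with q in kg/kg and Δp in Pa (1 kg/m² of water = 1 mm).
Layer 1010–590 hPa: Δp = 420 hPa = 42000 Pa, q̄ = 0.00419 kg/kg → 0.00419 × 42000 / 9.8 = 17.96 mm
Layer 590–400 hPa: Δp = 190 hPa = 19000 Pa, q̄ = 0.00071 kg/kg → 0.00071 × 19000 / 9.8 = 1.38 mm
PW = 17.96 + 1.38 = 19.34 ≈ 19.3 mm.
Rainfall = ε × PW = 0.23 × 19.3 = 4.4 mm.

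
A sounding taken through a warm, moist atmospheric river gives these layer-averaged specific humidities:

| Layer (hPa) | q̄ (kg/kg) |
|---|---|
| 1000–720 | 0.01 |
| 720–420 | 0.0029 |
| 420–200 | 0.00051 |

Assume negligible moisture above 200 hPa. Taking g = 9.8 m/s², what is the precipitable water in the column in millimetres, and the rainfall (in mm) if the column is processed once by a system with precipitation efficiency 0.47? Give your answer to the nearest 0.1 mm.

PW ≈ 38.6 mm; rainfall ≈ 18.1 mm

Precipitable water is the column-integrated vapour mass per unit area: PW = (1/g) Σ q̄ Δp, with q in kg/kg and Δp in Pa (1 kg/m² of water = 1 mm).
Layer 1000–720 hPa: Δp = 280 hPa = 28000 Pa, q̄ = 0.01 kg/kg → 0.01 × 28000 / 9.8 = 28.57 mm
Layer 720–420 hPa: Δp = 300 hPa = 30000 Pa, q̄ = 0.0029 kg/kg → 0.0029 × 30000 / 9.8 = 8.88 mm
Layer 420–200 hPa: Δp = 220 hPa = 22000 Pa, q̄ = 0.00051 kg/kg → 0.00051 × 22000 / 9.8 = 1.14 mm
PW = 28.57 + 8.88 + 1.14 = 38.59 ≈ 38.6 mm.
Rainfall = ε × PW = 0.47 × 38.6 = 18.1 mm.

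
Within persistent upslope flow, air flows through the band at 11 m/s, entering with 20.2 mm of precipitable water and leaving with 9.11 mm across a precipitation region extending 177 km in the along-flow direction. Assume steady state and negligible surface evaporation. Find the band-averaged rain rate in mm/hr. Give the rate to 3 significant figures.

R ≈ 2.48 mm/hr

Column moisture flux per unit crosswind length is F = V × PW.
Inflow: F_in = 11 × 20.2 = 222.2 mm·m/s
Outflow: F_out = 11 × 9.11 = 100.21 mm·m/s
Steady-state rate R = (F_in − F_out)/L = (222.2 − 100.21) / 177000 m = 6.892e-04 mm/s.
R = 6.892e-04 × 3600 = 2.48 mm/hr.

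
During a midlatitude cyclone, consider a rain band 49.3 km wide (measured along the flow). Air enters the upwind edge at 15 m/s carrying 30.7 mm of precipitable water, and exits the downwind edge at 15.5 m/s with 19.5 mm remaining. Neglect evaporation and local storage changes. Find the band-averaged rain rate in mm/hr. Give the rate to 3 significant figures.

R ≈ 11.6 mm/hr

Column moisture flux per unit crosswind length is F = V × PW.
Inflow: F_in = 15 × 30.7 = 460.5 mm·m/s
Outflow: F_out = 15.5 × 19.5 = 302.25 mm·m/s
Steady-state rate R = (F_in − F_out)/L = (460.5 − 302.25) / 49300 m = 3.210e-03 mm/s.
R = 3.210e-03 × 3600 = 11.6 mm/hr.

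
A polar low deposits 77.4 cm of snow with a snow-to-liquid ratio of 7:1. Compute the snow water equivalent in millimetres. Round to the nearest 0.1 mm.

SWE ≈ 110.6 mm

SWE = snow depth / ratio = 77.4 cm / 7 = 11.057 cm = 110.6 mm.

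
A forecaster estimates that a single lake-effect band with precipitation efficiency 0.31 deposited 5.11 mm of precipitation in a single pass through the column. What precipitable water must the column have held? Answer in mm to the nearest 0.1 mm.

PW = precipitation / ε = 5.11 / 0.31 = 16.5 mm.

PW ≈ 16.5 mm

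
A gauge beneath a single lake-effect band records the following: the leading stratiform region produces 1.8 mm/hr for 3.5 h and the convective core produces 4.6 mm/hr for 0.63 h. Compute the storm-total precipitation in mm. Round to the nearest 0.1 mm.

total ≈ 9.2 mm

Total = Σ Rᵢ Δtᵢ = 1.8 × 3.5 + 4.6 × 0.63
      = 6.3 + 2.898 = 9.2 mm.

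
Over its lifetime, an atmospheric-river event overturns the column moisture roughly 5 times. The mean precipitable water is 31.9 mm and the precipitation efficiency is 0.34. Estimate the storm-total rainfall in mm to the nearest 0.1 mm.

Each cycle deposits ε × PW = 0.34 × 31.9 = 10.846 mm.
Over 5 cycles: 5 × 10.846 = 54.2 mm.

rainfall ≈ 54.2 mm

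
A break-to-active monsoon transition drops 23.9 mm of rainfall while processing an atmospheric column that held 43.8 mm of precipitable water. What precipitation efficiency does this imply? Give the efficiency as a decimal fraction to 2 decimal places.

ε ≈ 0.55

ε = rainfall / PW = 23.9 / 43.8 = 0.55.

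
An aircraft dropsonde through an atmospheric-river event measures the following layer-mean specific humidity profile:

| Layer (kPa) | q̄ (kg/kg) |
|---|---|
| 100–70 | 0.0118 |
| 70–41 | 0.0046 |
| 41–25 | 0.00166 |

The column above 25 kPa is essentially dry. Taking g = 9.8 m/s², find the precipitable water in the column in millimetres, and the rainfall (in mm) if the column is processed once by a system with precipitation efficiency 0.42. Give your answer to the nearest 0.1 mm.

PW ≈ 52.4 mm; rainfall ≈ 22.0 mm

Precipitable water is the column-integrated vapour mass per unit area: PW = (1/g) Σ q̄ Δp, with q in kg/kg and Δp in Pa (1 kg/m² of water = 1 mm).
Layer 100–70 kPa: Δp = 300 hPa = 30000 Pa, q̄ = 0.0118 kg/kg → 0.0118 × 30000 / 9.8 = 36.12 mm
Layer 70–41 kPa: Δp = 290 hPa = 29000 Pa, q̄ = 0.0046 kg/kg → 0.0046 × 29000 / 9.8 = 13.61 mm
Layer 41–25 kPa: Δp = 160 hPa = 16000 Pa, q̄ = 0.00166 kg/kg → 0.00166 × 16000 / 9.8 = 2.71 mm
PW = 36.12 + 13.61 + 2.71 = 52.44 ≈ 52.4 mm.
Rainfall = ε × PW = 0.42 × 52.4 = 22.0 mm.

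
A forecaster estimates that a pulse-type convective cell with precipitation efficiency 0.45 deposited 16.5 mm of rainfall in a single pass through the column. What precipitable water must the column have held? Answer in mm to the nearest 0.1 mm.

PW ≈ 36.7 mm

PW = rainfall / ε = 16.5 / 0.45 = 36.7 mm.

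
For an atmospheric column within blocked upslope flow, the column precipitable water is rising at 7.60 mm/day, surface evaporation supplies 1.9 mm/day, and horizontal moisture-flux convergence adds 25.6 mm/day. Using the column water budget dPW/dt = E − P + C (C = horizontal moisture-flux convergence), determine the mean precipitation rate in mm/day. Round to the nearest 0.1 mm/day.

dPW/dt = +7.60 mm/day.
P = E + C − dPW/dt = 1.9 + (25.6) − (+7.60) = 19.9 mm/day.

P ≈ 19.9 mm/day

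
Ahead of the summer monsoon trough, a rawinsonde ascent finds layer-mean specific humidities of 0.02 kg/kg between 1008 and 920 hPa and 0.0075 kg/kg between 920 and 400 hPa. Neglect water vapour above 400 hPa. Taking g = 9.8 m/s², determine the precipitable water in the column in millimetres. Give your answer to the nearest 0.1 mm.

PW ≈ 57.8 mm

Precipitable water is the column-integrated vapour mass per unit area: PW = (1/g) Σ q̄ Δp, with q in kg/kg and Δp in Pa (1 kg/m² of water = 1 mm).
Layer 1008–920 hPa: Δp = 88 hPa = 8800 Pa, q̄ = 0.02 kg/kg → 0.02 × 8800 / 9.8 = 17.96 mm
Layer 920–400 hPa: Δp = 520 hPa = 52000 Pa, q̄ = 0.0075 kg/kg → 0.0075 × 52000 / 9.8 = 39.80 mm
PW = 17.96 + 39.80 = 57.76 ≈ 57.8 mm.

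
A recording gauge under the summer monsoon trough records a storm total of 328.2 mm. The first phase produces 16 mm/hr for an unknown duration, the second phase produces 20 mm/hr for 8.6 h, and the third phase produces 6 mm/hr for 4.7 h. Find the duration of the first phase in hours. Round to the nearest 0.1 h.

duration ≈ 8.0 h

Known phases: 20 × 8.6 + 6 × 4.7 = 172 + 28.2 = 200.2 mm.
Remaining depth = 328.2 − 200.2 = 128 mm.
Duration = 128 / 16 = 8.0 h.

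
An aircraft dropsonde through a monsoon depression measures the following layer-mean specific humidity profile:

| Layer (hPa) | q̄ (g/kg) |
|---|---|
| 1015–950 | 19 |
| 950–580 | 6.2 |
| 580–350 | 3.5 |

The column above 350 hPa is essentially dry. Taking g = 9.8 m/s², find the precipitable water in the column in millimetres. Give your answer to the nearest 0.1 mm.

Precipitable water is the column-integrated vapour mass per unit area: PW = (1/g) Σ q̄ Δp, with q in kg/kg and Δp in Pa (1 kg/m² of water = 1 mm).
Layer 1015–950 hPa: Δp = 65 hPa = 6500 Pa, q̄ = 0.019 kg/kg → 0.019 × 6500 / 9.8 = 12.60 mm
Layer 950–580 hPa: Δp = 370 hPa = 37000 Pa, q̄ = 0.0062 kg/kg → 0.0062 × 37000 / 9.8 = 23.41 mm
Layer 580–350 hPa: Δp = 230 hPa = 23000 Pa, q̄ = 0.0035 kg/kg → 0.0035 × 23000 / 9.8 = 8.21 mm
PW = 12.60 + 23.41 + 8.21 = 44.22 ≈ 44.2 mm.

PW ≈ 44.2 mm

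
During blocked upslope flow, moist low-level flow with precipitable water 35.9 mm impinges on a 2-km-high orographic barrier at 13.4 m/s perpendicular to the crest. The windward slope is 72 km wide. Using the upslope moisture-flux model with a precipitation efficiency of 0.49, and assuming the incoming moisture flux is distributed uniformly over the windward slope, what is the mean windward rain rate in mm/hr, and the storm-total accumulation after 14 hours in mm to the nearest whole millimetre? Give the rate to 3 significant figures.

Incoming column moisture flux per unit ridge length: F = V × PW = 13.4 × 35.9 = 481.06 mm·m/s.
Spread over the 72 km slope with efficiency ε = 0.49: R = ε·F/W = 0.49 × 481.06 / 72000 m = 3.274e-03 mm/s.
R = 3.274e-03 × 3600 = 11.8 mm/hr.
Over 14 h: total = 11.8 × 14 = 165.2 ≈ 165 mm.

R ≈ 11.8 mm/hr; total ≈ 165 mm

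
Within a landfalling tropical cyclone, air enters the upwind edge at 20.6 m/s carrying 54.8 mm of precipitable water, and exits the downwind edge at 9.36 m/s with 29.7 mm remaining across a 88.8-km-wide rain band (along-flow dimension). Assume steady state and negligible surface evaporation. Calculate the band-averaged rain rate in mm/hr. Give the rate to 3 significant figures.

R ≈ 34.5 mm/hr

Column moisture flux per unit crosswind length is F = V × PW.
Inflow: F_in = 20.6 × 54.8 = 1128.88 mm·m/s
Outflow: F_out = 9.36 × 29.7 = 277.992 mm·m/s
Steady-state rate R = (F_in − F_out)/L = (1128.88 − 277.992) / 88800 m = 9.582e-03 mm/s.
R = 9.582e-03 × 3600 = 34.5 mm/hr.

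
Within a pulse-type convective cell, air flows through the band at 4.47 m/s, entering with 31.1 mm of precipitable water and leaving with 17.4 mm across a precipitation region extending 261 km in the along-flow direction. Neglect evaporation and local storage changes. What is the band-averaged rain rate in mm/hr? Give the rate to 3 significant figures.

R ≈ 0.845 mm/hr

Column moisture flux per unit crosswind length is F = V × PW.
Inflow: F_in = 4.47 × 31.1 = 139.017 mm·m/s
Outflow: F_out = 4.47 × 17.4 = 77.778 mm·m/s
Steady-state rate R = (F_in − F_out)/L = (139.017 − 77.778) / 261000 m = 2.346e-04 mm/s.
R = 2.346e-04 × 3600 = 0.845 mm/hr.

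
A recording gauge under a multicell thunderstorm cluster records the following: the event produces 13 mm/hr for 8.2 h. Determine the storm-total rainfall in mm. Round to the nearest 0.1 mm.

Total = Σ Rᵢ Δtᵢ = 13 × 8.2
      = 106.6 = 106.6 mm.

total ≈ 106.6 mm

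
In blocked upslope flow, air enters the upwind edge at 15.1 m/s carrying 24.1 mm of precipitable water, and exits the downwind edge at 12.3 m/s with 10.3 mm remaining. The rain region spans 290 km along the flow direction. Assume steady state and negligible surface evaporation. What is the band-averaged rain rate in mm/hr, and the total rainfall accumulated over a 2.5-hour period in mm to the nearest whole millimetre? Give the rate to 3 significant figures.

Column moisture flux per unit crosswind length is F = V × PW.
Inflow: F_in = 15.1 × 24.1 = 363.91 mm·m/s
Outflow: F_out = 12.3 × 10.3 = 126.69 mm·m/s
Steady-state rate R = (F_in − F_out)/L = (363.91 − 126.69) / 290000 m = 8.180e-04 mm/s.
R = 8.180e-04 × 3600 = 2.94 mm/hr.
Over 2.5 h: total = 2.94 × 2.5 = 7.35 ≈ 7 mm.

R ≈ 2.94 mm/hr; total ≈ 7 mm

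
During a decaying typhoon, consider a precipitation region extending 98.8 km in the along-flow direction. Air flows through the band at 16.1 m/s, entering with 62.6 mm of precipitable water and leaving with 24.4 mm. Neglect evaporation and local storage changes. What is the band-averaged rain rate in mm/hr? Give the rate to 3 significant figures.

R ≈ 22.4 mm/hr

Column moisture flux per unit crosswind length is F = V × PW.
Inflow: F_in = 16.1 × 62.6 = 1007.86 mm·m/s
Outflow: F_out = 16.1 × 24.4 = 392.84 mm·m/s
Steady-state rate R = (F_in − F_out)/L = (1007.86 − 392.84) / 98800 m = 6.225e-03 mm/s.
R = 6.225e-03 × 3600 = 22.4 mm/hr.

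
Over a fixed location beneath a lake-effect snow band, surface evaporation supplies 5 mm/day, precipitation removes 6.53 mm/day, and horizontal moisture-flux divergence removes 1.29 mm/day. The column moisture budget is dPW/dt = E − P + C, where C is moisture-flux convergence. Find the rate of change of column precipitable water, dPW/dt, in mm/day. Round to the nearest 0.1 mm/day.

dPW/dt = E − P + C = 5 − 6.53 + (-1.29) = -2.8 mm/day.

dPW/dt ≈ -2.8 mm/day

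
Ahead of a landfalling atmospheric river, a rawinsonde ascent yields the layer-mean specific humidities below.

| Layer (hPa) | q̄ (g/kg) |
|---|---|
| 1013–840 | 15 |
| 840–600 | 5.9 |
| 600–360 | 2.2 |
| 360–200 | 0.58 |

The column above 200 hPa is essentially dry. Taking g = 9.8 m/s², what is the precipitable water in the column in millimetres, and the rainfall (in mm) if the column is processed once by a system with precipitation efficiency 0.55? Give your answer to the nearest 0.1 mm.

PW ≈ 47.3 mm; rainfall ≈ 26.0 mm

Precipitable water is the column-integrated vapour mass per unit area: PW = (1/g) Σ q̄ Δp, with q in kg/kg and Δp in Pa (1 kg/m² of water = 1 mm).
Layer 1013–840 hPa: Δp = 173 hPa = 17300 Pa, q̄ = 0.015 kg/kg → 0.015 × 17300 / 9.8 = 26.48 mm
Layer 840–600 hPa: Δp = 240 hPa = 24000 Pa, q̄ = 0.0059 kg/kg → 0.0059 × 24000 / 9.8 = 14.45 mm
Layer 600–360 hPa: Δp = 240 hPa = 24000 Pa, q̄ = 0.0022 kg/kg → 0.0022 × 24000 / 9.8 = 5.39 mm
Layer 360–200 hPa: Δp = 160 hPa = 16000 Pa, q̄ = 0.00058 kg/kg → 0.00058 × 16000 / 9.8 = 0.95 mm
PW = 26.48 + 14.45 + 5.39 + 0.95 = 47.27 ≈ 47.3 mm.
Rainfall = ε × PW = 0.55 × 47.3 = 26.0 mm.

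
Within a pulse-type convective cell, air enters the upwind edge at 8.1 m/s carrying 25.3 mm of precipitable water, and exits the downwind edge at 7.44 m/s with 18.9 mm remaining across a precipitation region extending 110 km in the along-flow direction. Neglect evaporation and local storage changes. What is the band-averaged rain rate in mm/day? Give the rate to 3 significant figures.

R ≈ 50.5 mm/day

Column moisture flux per unit crosswind length is F = V × PW.
Inflow: F_in = 8.1 × 25.3 = 204.93 mm·m/s
Outflow: F_out = 7.44 × 18.9 = 140.616 mm·m/s
Steady-state rate R = (F_in − F_out)/L = (204.93 − 140.616) / 110000 m = 5.847e-04 mm/s.
R = 5.847e-04 × 3600 × 24 = 50.5 mm/day.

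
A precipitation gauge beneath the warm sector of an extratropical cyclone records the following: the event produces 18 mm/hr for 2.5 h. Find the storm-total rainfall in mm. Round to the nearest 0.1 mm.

total ≈ 45.0 mm

Total = Σ Rᵢ Δtᵢ = 18 × 2.5
      = 45 = 45.0 mm.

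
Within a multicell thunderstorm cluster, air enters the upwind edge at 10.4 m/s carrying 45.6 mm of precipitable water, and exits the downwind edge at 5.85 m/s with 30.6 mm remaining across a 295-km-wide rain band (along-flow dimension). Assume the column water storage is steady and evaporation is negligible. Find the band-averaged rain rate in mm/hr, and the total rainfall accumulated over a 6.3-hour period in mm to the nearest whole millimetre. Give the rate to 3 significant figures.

R ≈ 3.60 mm/hr; total ≈ 23 mm

Column moisture flux per unit crosswind length is F = V × PW.
Inflow: F_in = 10.4 × 45.6 = 474.24 mm·m/s
Outflow: F_out = 5.85 × 30.6 = 179.01 mm·m/s
Steady-state rate R = (F_in − F_out)/L = (474.24 − 179.01) / 295000 m = 1.001e-03 mm/s.
R = 1.001e-03 × 3600 = 3.60 mm/hr.
Over 6.3 h: total = 3.60 × 6.3 = 22.68 ≈ 23 mm.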